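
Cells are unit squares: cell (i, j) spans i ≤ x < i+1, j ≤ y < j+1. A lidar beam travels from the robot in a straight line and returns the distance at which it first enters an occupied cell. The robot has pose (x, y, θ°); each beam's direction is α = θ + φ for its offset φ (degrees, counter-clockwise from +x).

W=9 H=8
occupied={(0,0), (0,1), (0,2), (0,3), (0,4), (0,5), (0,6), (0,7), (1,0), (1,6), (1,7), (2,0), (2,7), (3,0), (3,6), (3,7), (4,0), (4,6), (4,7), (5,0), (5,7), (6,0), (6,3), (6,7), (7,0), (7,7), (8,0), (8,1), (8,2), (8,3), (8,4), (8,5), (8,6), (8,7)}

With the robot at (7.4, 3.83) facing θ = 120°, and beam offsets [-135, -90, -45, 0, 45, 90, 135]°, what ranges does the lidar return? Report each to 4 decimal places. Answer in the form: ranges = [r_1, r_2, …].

beam 1: φ=-135°, α=345°
  dir = (cos 345°, sin 345°) = (0.9659, -0.2588); from cell (7,3)
  next x-line at t=0.6212, next y-line at t=3.2069; Δt_x=1.0353, Δt_y=3.8637
    x: enter (8,3) at t=0.6212 ← occupied
  → r_1 = 0.6212
beam 2: φ=-90°, α=30°
  dir = (cos 30°, sin 30°) = (0.8660, 0.5000); from cell (7,3)
  next x-line at t=0.6928, next y-line at t=0.3400; Δt_x=1.1547, Δt_y=2.0000
    y: enter (7,4) at t=0.3400
    x: enter (8,4) at t=0.6928 ← occupied
  → r_2 = 0.6928
beam 3: φ=-45°, α=75°
  dir = (cos 75°, sin 75°) = (0.2588, 0.9659); from cell (7,3)
  next x-line at t=2.3182, next y-line at t=0.1760; Δt_x=3.8637, Δt_y=1.0353
    y: enter (7,4) at t=0.1760
    y: enter (7,5) at t=1.2113
    y: enter (7,6) at t=2.2465
    x: enter (8,6) at t=2.3182 ← occupied
  → r_3 = 2.3182
beam 4: φ=0°, α=120°
  dir = (cos 120°, sin 120°) = (-0.5000, 0.8660); from cell (7,3)
  next x-line at t=0.8000, next y-line at t=0.1963; Δt_x=2.0000, Δt_y=1.1547
    y: enter (7,4) at t=0.1963
    x: enter (6,4) at t=0.8000
    y: enter (6,5) at t=1.3510
    y: enter (6,6) at t=2.5057
    x: enter (5,6) at t=2.8000
    y: enter (5,7) at t=3.6604 ← occupied
  → r_4 = 3.6604
beam 5: φ=45°, α=165°
  dir = (cos 165°, sin 165°) = (-0.9659, 0.2588); from cell (7,3)
  next x-line at t=0.4141, next y-line at t=0.6568; Δt_x=1.0353, Δt_y=3.8637
    x: enter (6,3) at t=0.4141 ← occupied
  → r_5 = 0.4141
beam 6: φ=90°, α=210°
  dir = (cos 210°, sin 210°) = (-0.8660, -0.5000); from cell (7,3)
  next x-line at t=0.4619, next y-line at t=1.6600; Δt_x=1.1547, Δt_y=2.0000
    x: enter (6,3) at t=0.4619 ← occupied
  → r_6 = 0.4619
beam 7: φ=135°, α=255°
  dir = (cos 255°, sin 255°) = (-0.2588, -0.9659); from cell (7,3)
  next x-line at t=1.5455, next y-line at t=0.8593; Δt_x=3.8637, Δt_y=1.0353
    y: enter (7,2) at t=0.8593
    x: enter (6,2) at t=1.5455
    y: enter (6,1) at t=1.8946
    y: enter (6,0) at t=2.9298 ← occupied
  → r_7 = 2.9298

ranges = [0.6212, 0.6928, 2.3182, 3.6604, 0.4141, 0.4619, 2.9298]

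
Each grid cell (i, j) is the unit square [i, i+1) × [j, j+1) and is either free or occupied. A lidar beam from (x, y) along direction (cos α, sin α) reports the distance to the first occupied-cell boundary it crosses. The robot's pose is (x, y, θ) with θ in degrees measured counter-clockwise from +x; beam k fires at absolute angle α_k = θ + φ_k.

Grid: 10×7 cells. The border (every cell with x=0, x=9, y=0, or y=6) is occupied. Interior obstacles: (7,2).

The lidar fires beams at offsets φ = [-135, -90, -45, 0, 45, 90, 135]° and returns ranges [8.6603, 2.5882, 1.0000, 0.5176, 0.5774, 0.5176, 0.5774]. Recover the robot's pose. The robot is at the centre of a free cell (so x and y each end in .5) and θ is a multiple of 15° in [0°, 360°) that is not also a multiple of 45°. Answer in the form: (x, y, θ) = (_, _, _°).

(x, y, θ) = (8.5, 5.5, 345°)

Enumerate (i+0.5, j+0.5, θ) over the 39 free cells and 16 admissible headings. For each, cast all 7 beams and compare to the given ranges.
  (1.5, 5.5, 255°): beam 1 = 0.5774 ≠ 8.6603 ✗
  (7.5, 5.5, 210°): beam 1 = 0.5176 ≠ 8.6603 ✗
  (3.5, 1.5, 120°): beam 1 = 1.9319 ≠ 8.6603 ✗
  (6.5, 2.5, 105°): beam 1 = 0.5774 ≠ 8.6603 ✗
  …
  (8.5, 5.5, 345°): r_1=8.6603, r_2=2.5882, r_3=1.0000, r_4=0.5176, r_5=0.5774, r_6=0.5176, r_7=0.5774 — all match ✓
No second candidate reproduces the full scan.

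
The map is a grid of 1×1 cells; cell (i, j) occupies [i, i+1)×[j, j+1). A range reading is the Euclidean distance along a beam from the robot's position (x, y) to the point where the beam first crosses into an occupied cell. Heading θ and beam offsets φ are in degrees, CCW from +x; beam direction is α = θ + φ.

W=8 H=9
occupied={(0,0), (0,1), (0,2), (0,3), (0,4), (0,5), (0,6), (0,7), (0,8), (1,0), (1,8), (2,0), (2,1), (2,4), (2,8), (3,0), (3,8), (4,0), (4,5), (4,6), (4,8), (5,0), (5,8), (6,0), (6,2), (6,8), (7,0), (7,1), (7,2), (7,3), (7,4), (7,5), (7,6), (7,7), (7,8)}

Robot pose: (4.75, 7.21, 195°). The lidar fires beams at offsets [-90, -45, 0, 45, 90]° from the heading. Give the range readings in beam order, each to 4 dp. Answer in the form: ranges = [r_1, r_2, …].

ranges = [0.8179, 1.5800, 3.8823, 0.2425, 0.2174]

beam 1: φ=-90°, α=105°
  cosα=-0.2588 sinα=0.9659 | (4,7) | tMaxX 2.8978 tMaxY 0.8179 | tΔX 3.8637 tΔY 1.0353
    t=0.8179 [y] (4,8) — stop
  → r_1 = 0.8179
beam 2: φ=-45°, α=150°
  cosα=-0.8660 sinα=0.5000 | (4,7) | tMaxX 0.8660 tMaxY 1.5800 | tΔX 1.1547 tΔY 2.0000
    t=0.8660 [x] (3,7)
    t=1.5800 [y] (3,8) — stop
  → r_2 = 1.5800
beam 3: φ=0°, α=195°
  cosα=-0.9659 sinα=-0.2588 | (4,7) | tMaxX 0.7765 tMaxY 0.8114 | tΔX 1.0353 tΔY 3.8637
    t=0.7765 [x] (3,7)
    t=0.8114 [y] (3,6)
    t=1.8117 [x] (2,6)
    t=2.8470 [x] (1,6)
    t=3.8823 [x] (0,6) — stop
  → r_3 = 3.8823
beam 4: φ=45°, α=240°
  cosα=-0.5000 sinα=-0.8660 | (4,7) | tMaxX 1.5000 tMaxY 0.2425 | tΔX 2.0000 tΔY 1.1547
    t=0.2425 [y] (4,6) — stop
  → r_4 = 0.2425
beam 5: φ=90°, α=285°
  cosα=0.2588 sinα=-0.9659 | (4,7) | tMaxX 0.9659 tMaxY 0.2174 | tΔX 3.8637 tΔY 1.0353
    t=0.2174 [y] (4,6) — stop
  → r_5 = 0.2174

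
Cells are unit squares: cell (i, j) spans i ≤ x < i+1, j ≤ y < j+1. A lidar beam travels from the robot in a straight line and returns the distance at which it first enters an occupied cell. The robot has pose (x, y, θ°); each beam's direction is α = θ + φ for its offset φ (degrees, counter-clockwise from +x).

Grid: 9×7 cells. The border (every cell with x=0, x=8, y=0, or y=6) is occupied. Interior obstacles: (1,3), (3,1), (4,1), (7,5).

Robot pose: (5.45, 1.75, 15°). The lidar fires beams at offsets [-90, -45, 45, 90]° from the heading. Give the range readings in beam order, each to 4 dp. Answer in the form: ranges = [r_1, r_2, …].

beam 1: φ=-90°, α=285°
  d=(0.2588,-0.9659)  start (5,1)  tX=2.1250 tY=0.7765  stride 1/|dx|=3.8637 1/|dy|=1.0353
    cross y-line → (5,0), t=0.7765 (wall)
  → r_1 = 0.7765
beam 2: φ=-45°, α=330°
  d=(0.8660,-0.5000)  start (5,1)  tX=0.6351 tY=1.5000  stride 1/|dx|=1.1547 1/|dy|=2.0000
    cross x-line → (6,1), t=0.6351
    cross y-line → (6,0), t=1.5000 (wall)
  → r_2 = 1.5000
beam 3: φ=45°, α=60°
  d=(0.5000,0.8660)  start (5,1)  tX=1.1000 tY=0.2887  stride 1/|dx|=2.0000 1/|dy|=1.1547
    cross y-line → (5,2), t=0.2887
    cross x-line → (6,2), t=1.1000
    cross y-line → (6,3), t=1.4434
    cross y-line → (6,4), t=2.5981
    cross x-line → (7,4), t=3.1000
    cross y-line → (7,5), t=3.7528 (wall)
  → r_3 = 3.7528
beam 4: φ=90°, α=105°
  d=(-0.2588,0.9659)  start (5,1)  tX=1.7387 tY=0.2588  stride 1/|dx|=3.8637 1/|dy|=1.0353
    cross y-line → (5,2), t=0.2588
    cross y-line → (5,3), t=1.2941
    cross x-line → (4,3), t=1.7387
    cross y-line → (4,4), t=2.3294
    cross y-line → (4,5), t=3.3646
    cross y-line → (4,6), t=4.3999 (wall)
  → r_4 = 4.3999

ranges = [0.7765, 1.5000, 3.7528, 4.3999]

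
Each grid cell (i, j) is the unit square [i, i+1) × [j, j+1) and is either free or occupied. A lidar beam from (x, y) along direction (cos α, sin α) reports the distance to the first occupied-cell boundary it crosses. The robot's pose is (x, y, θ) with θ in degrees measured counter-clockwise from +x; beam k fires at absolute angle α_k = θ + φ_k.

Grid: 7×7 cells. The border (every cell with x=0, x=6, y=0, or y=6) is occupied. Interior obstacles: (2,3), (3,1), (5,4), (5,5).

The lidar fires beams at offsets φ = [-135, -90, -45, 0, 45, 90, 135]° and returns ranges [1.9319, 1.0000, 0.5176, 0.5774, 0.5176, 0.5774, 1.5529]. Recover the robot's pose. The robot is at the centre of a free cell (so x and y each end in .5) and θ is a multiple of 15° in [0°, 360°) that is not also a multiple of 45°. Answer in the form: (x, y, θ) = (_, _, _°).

Enumerate (i+0.5, j+0.5, θ) over the 21 free cells and 16 admissible headings. For each, cast all 7 beams and compare to the given ranges.
  (2.5, 4.5, 15°): beam 1 = 0.5774 ≠ 1.9319 ✗
  (5.5, 3.5, 300°): beam 1 = 4.6587 ≠ 1.9319 ✗
  (4.5, 5.5, 255°): beam 1 = 0.5774 ≠ 1.9319 ✗
  (2.5, 5.5, 285°): beam 1 = 1.0000 ≠ 1.9319 ✗
  (5.5, 1.5, 210°): beam 2 = 5.1962 ≠ 1.0000 ✗
  …
  (1.5, 1.5, 210°): r_1=1.9319, r_2=1.0000, r_3=0.5176, r_4=0.5774, r_5=0.5176, r_6=0.5774, r_7=1.5529 — all match ✓
Unique over the lattice → pose = (1.5, 1.5, 210°).

(x, y, θ) = (1.5, 1.5, 210°)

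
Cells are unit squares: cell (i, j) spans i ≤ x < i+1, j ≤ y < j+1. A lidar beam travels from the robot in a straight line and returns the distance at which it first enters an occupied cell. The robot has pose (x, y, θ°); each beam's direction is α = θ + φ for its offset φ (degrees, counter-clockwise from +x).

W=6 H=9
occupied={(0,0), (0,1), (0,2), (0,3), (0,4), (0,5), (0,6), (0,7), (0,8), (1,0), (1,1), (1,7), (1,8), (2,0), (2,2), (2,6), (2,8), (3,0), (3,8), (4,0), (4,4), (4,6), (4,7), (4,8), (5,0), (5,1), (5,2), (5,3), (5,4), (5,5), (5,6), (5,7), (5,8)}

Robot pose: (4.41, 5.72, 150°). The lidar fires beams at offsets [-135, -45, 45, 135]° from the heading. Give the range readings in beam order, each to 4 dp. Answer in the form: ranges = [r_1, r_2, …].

ranges = [0.6108, 0.2899, 3.5303, 0.7454]

beam 1: φ=-135°, α=15°
  direction (0.9659, 0.2588); cell (4,5); t to first gridline: x 0.6108, y 1.0818 (then +1.0353 / +3.8637)
    (5,5) via x @ 0.6108  # hit
  → r_1 = 0.6108
beam 2: φ=-45°, α=105°
  direction (-0.2588, 0.9659); cell (4,5); t to first gridline: x 1.5841, y 0.2899 (then +3.8637 / +1.0353)
    (4,6) via y @ 0.2899  # hit
  → r_2 = 0.2899
beam 3: φ=45°, α=195°
  direction (-0.9659, -0.2588); cell (4,5); t to first gridline: x 0.4245, y 2.7819 (then +1.0353 / +3.8637)
    (3,5) via x @ 0.4245
    (2,5) via x @ 1.4597
    (1,5) via x @ 2.4950
    (1,4) via y @ 2.7819
    (0,4) via x @ 3.5303  # hit
  → r_3 = 3.5303
beam 4: φ=135°, α=285°
  direction (0.2588, -0.9659); cell (4,5); t to first gridline: x 2.2796, y 0.7454 (then +3.8637 / +1.0353)
    (4,4) via y @ 0.7454  # hit
  → r_4 = 0.7454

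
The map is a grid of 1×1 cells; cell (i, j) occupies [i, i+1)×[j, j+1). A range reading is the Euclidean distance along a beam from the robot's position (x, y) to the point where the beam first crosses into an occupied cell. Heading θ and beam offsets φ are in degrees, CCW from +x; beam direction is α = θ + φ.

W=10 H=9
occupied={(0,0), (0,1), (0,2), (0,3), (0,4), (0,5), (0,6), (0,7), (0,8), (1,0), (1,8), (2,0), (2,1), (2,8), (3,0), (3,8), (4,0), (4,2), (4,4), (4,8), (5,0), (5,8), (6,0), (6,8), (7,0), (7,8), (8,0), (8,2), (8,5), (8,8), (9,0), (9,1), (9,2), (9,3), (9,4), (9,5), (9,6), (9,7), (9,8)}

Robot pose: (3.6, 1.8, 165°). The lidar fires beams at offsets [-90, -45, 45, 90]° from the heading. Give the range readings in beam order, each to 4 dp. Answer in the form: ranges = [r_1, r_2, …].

beam 1: φ=-90°, α=75°
  dir = (cos 75°, sin 75°) = (0.2588, 0.9659); from cell (3,1)
  next x-line at t=1.5455, next y-line at t=0.2071; Δt_x=3.8637, Δt_y=1.0353
    y: enter (3,2) at t=0.2071
    y: enter (3,3) at t=1.2423
    x: enter (4,3) at t=1.5455
    y: enter (4,4) at t=2.2776 ← occupied
  → r_1 = 2.2776
beam 2: φ=-45°, α=120°
  dir = (cos 120°, sin 120°) = (-0.5000, 0.8660); from cell (3,1)
  next x-line at t=1.2000, next y-line at t=0.2309; Δt_x=2.0000, Δt_y=1.1547
    y: enter (3,2) at t=0.2309
    x: enter (2,2) at t=1.2000
    y: enter (2,3) at t=1.3856
    y: enter (2,4) at t=2.5403
    x: enter (1,4) at t=3.2000
    y: enter (1,5) at t=3.6950
    y: enter (1,6) at t=4.8497
    x: enter (0,6) at t=5.2000 ← occupied
  → r_2 = 5.2000
beam 3: φ=45°, α=210°
  dir = (cos 210°, sin 210°) = (-0.8660, -0.5000); from cell (3,1)
  next x-line at t=0.6928, next y-line at t=1.6000; Δt_x=1.1547, Δt_y=2.0000
    x: enter (2,1) at t=0.6928 ← occupied
  → r_3 = 0.6928
beam 4: φ=90°, α=255°
  dir = (cos 255°, sin 255°) = (-0.2588, -0.9659); from cell (3,1)
  next x-line at t=2.3182, next y-line at t=0.8282; Δt_x=3.8637, Δt_y=1.0353
    y: enter (3,0) at t=0.8282 ← occupied
  → r_4 = 0.8282

ranges = [2.2776, 5.2000, 0.6928, 0.8282]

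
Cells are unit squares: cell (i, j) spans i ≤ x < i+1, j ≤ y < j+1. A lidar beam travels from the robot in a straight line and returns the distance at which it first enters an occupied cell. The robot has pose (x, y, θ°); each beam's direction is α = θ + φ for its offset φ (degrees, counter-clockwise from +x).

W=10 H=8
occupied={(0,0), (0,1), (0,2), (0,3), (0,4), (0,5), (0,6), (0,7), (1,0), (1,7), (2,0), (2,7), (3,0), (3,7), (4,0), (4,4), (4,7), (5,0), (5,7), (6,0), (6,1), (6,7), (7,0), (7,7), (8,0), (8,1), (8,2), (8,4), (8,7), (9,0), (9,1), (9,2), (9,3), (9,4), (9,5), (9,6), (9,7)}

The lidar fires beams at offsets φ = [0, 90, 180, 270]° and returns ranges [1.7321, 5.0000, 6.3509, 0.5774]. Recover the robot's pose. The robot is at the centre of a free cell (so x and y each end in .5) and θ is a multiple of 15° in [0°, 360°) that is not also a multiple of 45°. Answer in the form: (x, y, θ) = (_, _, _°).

The pose lattice has 43·16 = 688 candidates. Test each by forward raycasting.
  (1.5, 1.5, 330°): beam 1 = 1.0000 ≠ 1.7321 ✗
  (4.5, 2.5, 30°): beam 1 = 4.0415 ≠ 1.7321 ✗
  (2.5, 4.5, 210°): beam 2 = 4.0415 ≠ 5.0000 ✗
  (2.5, 3.5, 150°): beam 2 = 2.8868 ≠ 5.0000 ✗
  …
  (6.5, 2.5, 330°): r_1=1.7321, r_2=5.0000, r_3=6.3509, r_4=0.5774 — all match ✓
No second candidate reproduces the full scan.

(x, y, θ) = (6.5, 2.5, 330°)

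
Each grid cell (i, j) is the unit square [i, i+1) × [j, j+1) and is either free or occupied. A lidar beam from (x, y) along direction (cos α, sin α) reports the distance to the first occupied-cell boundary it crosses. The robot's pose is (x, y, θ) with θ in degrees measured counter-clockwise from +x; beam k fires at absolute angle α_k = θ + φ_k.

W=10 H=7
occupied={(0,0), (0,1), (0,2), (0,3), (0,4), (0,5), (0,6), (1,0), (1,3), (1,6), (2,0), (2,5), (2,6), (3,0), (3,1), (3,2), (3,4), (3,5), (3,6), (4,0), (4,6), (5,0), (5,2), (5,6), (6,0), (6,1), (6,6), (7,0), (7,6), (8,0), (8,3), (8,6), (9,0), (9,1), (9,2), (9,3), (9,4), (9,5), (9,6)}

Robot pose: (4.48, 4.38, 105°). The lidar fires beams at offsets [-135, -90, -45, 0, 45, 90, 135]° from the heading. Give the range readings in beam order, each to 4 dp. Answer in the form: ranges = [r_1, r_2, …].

ranges = [5.2192, 4.6794, 1.8706, 1.6771, 0.5543, 0.4969, 1.5935]

beam 1: φ=-135°, α=330°
  dir = (cos 330°, sin 330°) = (0.8660, -0.5000); from cell (4,4)
  next x-line at t=0.6004, next y-line at t=0.7600; Δt_x=1.1547, Δt_y=2.0000
    x: enter (5,4) at t=0.6004
    y: enter (5,3) at t=0.7600
    x: enter (6,3) at t=1.7551
    y: enter (6,2) at t=2.7600
    x: enter (7,2) at t=2.9098
    x: enter (8,2) at t=4.0645
    y: enter (8,1) at t=4.7600
    x: enter (9,1) at t=5.2192 ← occupied
  → r_1 = 5.2192
beam 2: φ=-90°, α=15°
  dir = (cos 15°, sin 15°) = (0.9659, 0.2588); from cell (4,4)
  next x-line at t=0.5383, next y-line at t=2.3955; Δt_x=1.0353, Δt_y=3.8637
    x: enter (5,4) at t=0.5383
    x: enter (6,4) at t=1.5736
    y: enter (6,5) at t=2.3955
    x: enter (7,5) at t=2.6089
    x: enter (8,5) at t=3.6442
    x: enter (9,5) at t=4.6794 ← occupied
  → r_2 = 4.6794
beam 3: φ=-45°, α=60°
  dir = (cos 60°, sin 60°) = (0.5000, 0.8660); from cell (4,4)
  next x-line at t=1.0400, next y-line at t=0.7159; Δt_x=2.0000, Δt_y=1.1547
    y: enter (4,5) at t=0.7159
    x: enter (5,5) at t=1.0400
    y: enter (5,6) at t=1.8706 ← occupied
  → r_3 = 1.8706
beam 4: φ=0°, α=105°
  dir = (cos 105°, sin 105°) = (-0.2588, 0.9659); from cell (4,4)
  next x-line at t=1.8546, next y-line at t=0.6419; Δt_x=3.8637, Δt_y=1.0353
    y: enter (4,5) at t=0.6419
    y: enter (4,6) at t=1.6771 ← occupied
  → r_4 = 1.6771
beam 5: φ=45°, α=150°
  dir = (cos 150°, sin 150°) = (-0.8660, 0.5000); from cell (4,4)
  next x-line at t=0.5543, next y-line at t=1.2400; Δt_x=1.1547, Δt_y=2.0000
    x: enter (3,4) at t=0.5543 ← occupied
  → r_5 = 0.5543
beam 6: φ=90°, α=195°
  dir = (cos 195°, sin 195°) = (-0.9659, -0.2588); from cell (4,4)
  next x-line at t=0.4969, next y-line at t=1.4682; Δt_x=1.0353, Δt_y=3.8637
    x: enter (3,4) at t=0.4969 ← occupied
  → r_6 = 0.4969
beam 7: φ=135°, α=240°
  dir = (cos 240°, sin 240°) = (-0.5000, -0.8660); from cell (4,4)
  next x-line at t=0.9600, next y-line at t=0.4388; Δt_x=2.0000, Δt_y=1.1547
    y: enter (4,3) at t=0.4388
    x: enter (3,3) at t=0.9600
    y: enter (3,2) at t=1.5935 ← occupied
  → r_7 = 1.5935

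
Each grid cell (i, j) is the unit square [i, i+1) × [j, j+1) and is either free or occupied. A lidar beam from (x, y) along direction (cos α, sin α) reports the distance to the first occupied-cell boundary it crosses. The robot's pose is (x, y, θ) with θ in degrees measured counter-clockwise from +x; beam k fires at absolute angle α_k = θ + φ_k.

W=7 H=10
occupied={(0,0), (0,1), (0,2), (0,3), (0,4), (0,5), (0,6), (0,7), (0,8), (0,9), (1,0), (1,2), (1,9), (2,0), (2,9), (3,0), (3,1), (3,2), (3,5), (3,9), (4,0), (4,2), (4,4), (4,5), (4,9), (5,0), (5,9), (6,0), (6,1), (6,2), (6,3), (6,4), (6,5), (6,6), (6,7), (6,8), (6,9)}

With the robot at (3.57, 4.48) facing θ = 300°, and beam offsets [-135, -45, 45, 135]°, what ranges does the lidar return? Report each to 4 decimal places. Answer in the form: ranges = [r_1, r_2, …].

beam 1: φ=-135°, α=165°
  dir = (cos 165°, sin 165°) = (-0.9659, 0.2588); from cell (3,4)
  next x-line at t=0.5901, next y-line at t=2.0091; Δt_x=1.0353, Δt_y=3.8637
    x: enter (2,4) at t=0.5901
    x: enter (1,4) at t=1.6254
    y: enter (1,5) at t=2.0091
    x: enter (0,5) at t=2.6607 ← occupied
  → r_1 = 2.6607
beam 2: φ=-45°, α=255°
  dir = (cos 255°, sin 255°) = (-0.2588, -0.9659); from cell (3,4)
  next x-line at t=2.2023, next y-line at t=0.4969; Δt_x=3.8637, Δt_y=1.0353
    y: enter (3,3) at t=0.4969
    y: enter (3,2) at t=1.5322 ← occupied
  → r_2 = 1.5322
beam 3: φ=45°, α=345°
  dir = (cos 345°, sin 345°) = (0.9659, -0.2588); from cell (3,4)
  next x-line at t=0.4452, next y-line at t=1.8546; Δt_x=1.0353, Δt_y=3.8637
    x: enter (4,4) at t=0.4452 ← occupied
  → r_3 = 0.4452
beam 4: φ=135°, α=75°
  dir = (cos 75°, sin 75°) = (0.2588, 0.9659); from cell (3,4)
  next x-line at t=1.6614, next y-line at t=0.5383; Δt_x=3.8637, Δt_y=1.0353
    y: enter (3,5) at t=0.5383 ← occupied
  → r_4 = 0.5383

ranges = [2.6607, 1.5322, 0.4452, 0.5383]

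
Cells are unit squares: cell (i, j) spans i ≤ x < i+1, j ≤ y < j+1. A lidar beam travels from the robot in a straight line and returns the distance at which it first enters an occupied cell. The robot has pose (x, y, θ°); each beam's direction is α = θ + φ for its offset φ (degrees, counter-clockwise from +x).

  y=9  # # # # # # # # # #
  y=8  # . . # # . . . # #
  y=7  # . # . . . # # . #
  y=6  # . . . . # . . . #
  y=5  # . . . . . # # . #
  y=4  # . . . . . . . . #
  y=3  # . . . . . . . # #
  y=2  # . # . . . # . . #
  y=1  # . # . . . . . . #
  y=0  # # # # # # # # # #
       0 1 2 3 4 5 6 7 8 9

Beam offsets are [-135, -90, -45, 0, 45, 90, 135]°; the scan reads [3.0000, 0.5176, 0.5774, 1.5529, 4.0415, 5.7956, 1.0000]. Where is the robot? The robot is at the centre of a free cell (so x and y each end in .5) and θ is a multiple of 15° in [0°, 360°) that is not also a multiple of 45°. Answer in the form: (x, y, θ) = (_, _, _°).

(x, y, θ) = (4.5, 7.5, 165°)

The pose lattice has 51·16 = 816 candidates. Test each by forward raycasting.
  (3.5, 4.5, 150°): beam 1 = 2.5882 ≠ 3.0000 ✗
  (1.5, 7.5, 195°): beam 1 = 1.7321 ≠ 3.0000 ✗
  (5.5, 7.5, 345°): beam 1 = 5.1962 ≠ 3.0000 ✗
  …
  (4.5, 7.5, 165°): r_1=3.0000, r_2=0.5176, r_3=0.5774, r_4=1.5529, r_5=4.0415, r_6=5.7956, r_7=1.0000 — all match ✓
No second candidate reproduces the full scan.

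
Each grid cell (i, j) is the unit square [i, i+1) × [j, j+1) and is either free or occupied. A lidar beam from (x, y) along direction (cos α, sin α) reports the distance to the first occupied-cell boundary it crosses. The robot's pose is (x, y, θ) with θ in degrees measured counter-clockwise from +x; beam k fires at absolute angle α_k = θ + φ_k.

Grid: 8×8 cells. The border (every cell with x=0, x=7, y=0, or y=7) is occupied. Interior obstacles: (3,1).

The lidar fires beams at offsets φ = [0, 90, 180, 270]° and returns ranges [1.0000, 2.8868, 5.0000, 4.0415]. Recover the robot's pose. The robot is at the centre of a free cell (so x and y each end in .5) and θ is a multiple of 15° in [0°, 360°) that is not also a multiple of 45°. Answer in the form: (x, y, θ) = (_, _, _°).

(x, y, θ) = (4.5, 2.5, 240°)

Enumerate (i+0.5, j+0.5, θ) over the 35 free cells and 16 admissible headings. For each, cast all 4 beams and compare to the given ranges.
  (2.5, 6.5, 150°): beam 2 = 3.0000 ≠ 2.8868 ✗
  (1.5, 4.5, 165°): beam 1 = 0.5176 ≠ 1.0000 ✗
  (5.5, 3.5, 330°): beam 1 = 1.7321 ≠ 1.0000 ✗
  (6.5, 6.5, 195°): beam 1 = 5.6940 ≠ 1.0000 ✗
  …
  (4.5, 2.5, 240°): r_1=1.0000, r_2=2.8868, r_3=5.0000, r_4=4.0415 — all match ✓
Unique over the lattice → pose = (4.5, 2.5, 240°).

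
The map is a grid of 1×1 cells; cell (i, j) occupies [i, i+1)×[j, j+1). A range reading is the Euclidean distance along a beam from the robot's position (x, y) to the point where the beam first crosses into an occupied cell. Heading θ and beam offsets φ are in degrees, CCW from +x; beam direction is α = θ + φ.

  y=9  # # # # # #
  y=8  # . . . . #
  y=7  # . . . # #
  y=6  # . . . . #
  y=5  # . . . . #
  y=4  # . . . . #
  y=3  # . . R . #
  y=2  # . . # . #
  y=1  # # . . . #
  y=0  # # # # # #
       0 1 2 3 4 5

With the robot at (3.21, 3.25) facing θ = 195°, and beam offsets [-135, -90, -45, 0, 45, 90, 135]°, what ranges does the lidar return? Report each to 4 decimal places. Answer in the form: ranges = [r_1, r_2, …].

ranges = [3.5800, 5.9528, 2.5519, 2.2880, 0.2887, 0.2588, 0.5000]

beam 1: φ=-135°, α=60°
  direction (0.5000, 0.8660); cell (3,3); t to first gridline: x 1.5800, y 0.8660 (then +2.0000 / +1.1547)
    (3,4) via y @ 0.8660
    (4,4) via x @ 1.5800
    (4,5) via y @ 2.0207
    (4,6) via y @ 3.1754
    (5,6) via x @ 3.5800  # hit
  → r_1 = 3.5800
beam 2: φ=-90°, α=105°
  direction (-0.2588, 0.9659); cell (3,3); t to first gridline: x 0.8114, y 0.7765 (then +3.8637 / +1.0353)
    (3,4) via y @ 0.7765
    (2,4) via x @ 0.8114
    (2,5) via y @ 1.8117
    (2,6) via y @ 2.8470
    (2,7) via y @ 3.8823
    (1,7) via x @ 4.6751
    (1,8) via y @ 4.9176
    (1,9) via y @ 5.9528  # hit
  → r_2 = 5.9528
beam 3: φ=-45°, α=150°
  direction (-0.8660, 0.5000); cell (3,3); t to first gridline: x 0.2425, y 1.5000 (then +1.1547 / +2.0000)
    (2,3) via x @ 0.2425
    (1,3) via x @ 1.3972
    (1,4) via y @ 1.5000
    (0,4) via x @ 2.5519  # hit
  → r_3 = 2.5519
beam 4: φ=0°, α=195°
  direction (-0.9659, -0.2588); cell (3,3); t to first gridline: x 0.2174, y 0.9659 (then +1.0353 / +3.8637)
    (2,3) via x @ 0.2174
    (2,2) via y @ 0.9659
    (1,2) via x @ 1.2527
    (0,2) via x @ 2.2880  # hit
  → r_4 = 2.2880
beam 5: φ=45°, α=240°
  direction (-0.5000, -0.8660); cell (3,3); t to first gridline: x 0.4200, y 0.2887 (then +2.0000 / +1.1547)
    (3,2) via y @ 0.2887  # hit
  → r_5 = 0.2887
beam 6: φ=90°, α=285°
  direction (0.2588, -0.9659); cell (3,3); t to first gridline: x 3.0523, y 0.2588 (then +3.8637 / +1.0353)
    (3,2) via y @ 0.2588  # hit
  → r_6 = 0.2588
beam 7: φ=135°, α=330°
  direction (0.8660, -0.5000); cell (3,3); t to first gridline: x 0.9122, y 0.5000 (then +1.1547 / +2.0000)
    (3,2) via y @ 0.5000  # hit
  → r_7 = 0.5000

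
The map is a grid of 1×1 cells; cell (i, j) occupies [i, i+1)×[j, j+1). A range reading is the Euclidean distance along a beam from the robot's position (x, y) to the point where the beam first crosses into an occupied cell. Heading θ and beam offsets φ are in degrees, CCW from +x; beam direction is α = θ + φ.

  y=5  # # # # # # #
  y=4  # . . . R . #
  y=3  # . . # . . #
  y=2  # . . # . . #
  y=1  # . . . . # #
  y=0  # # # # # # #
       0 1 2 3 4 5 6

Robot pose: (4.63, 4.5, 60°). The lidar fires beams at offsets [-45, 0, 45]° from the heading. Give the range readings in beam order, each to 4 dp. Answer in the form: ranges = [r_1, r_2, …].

beam 1: φ=-45°, α=15°
  d=(0.9659,0.2588)  start (4,4)  tX=0.3831 tY=1.9319  stride 1/|dx|=1.0353 1/|dy|=3.8637
    cross x-line → (5,4), t=0.3831
    cross x-line → (6,4), t=1.4183 (wall)
  → r_1 = 1.4183
beam 2: φ=0°, α=60°
  d=(0.5000,0.8660)  start (4,4)  tX=0.7400 tY=0.5774  stride 1/|dx|=2.0000 1/|dy|=1.1547
    cross y-line → (4,5), t=0.5774 (wall)
  → r_2 = 0.5774
beam 3: φ=45°, α=105°
  d=(-0.2588,0.9659)  start (4,4)  tX=2.4341 tY=0.5176  stride 1/|dx|=3.8637 1/|dy|=1.0353
    cross y-line → (4,5), t=0.5176 (wall)
  → r_3 = 0.5176

ranges = [1.4183, 0.5774, 0.5176]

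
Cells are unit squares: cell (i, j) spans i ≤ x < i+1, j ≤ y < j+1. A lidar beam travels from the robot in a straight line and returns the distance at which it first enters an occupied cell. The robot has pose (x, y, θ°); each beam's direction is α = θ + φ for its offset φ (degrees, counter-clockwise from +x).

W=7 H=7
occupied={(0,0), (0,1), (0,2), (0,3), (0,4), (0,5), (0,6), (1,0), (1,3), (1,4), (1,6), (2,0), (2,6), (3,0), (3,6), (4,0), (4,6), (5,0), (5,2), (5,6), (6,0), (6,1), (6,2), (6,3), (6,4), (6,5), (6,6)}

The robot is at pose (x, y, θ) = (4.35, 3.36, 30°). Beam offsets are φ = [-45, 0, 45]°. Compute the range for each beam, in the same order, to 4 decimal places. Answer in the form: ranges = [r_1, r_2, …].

ranges = [1.3909, 1.9053, 2.7331]

beam 1: φ=-45°, α=345°
  cosα=0.9659 sinα=-0.2588 | (4,3) | tMaxX 0.6729 tMaxY 1.3909 | tΔX 1.0353 tΔY 3.8637
    t=0.6729 [x] (5,3)
    t=1.3909 [y] (5,2) — stop
  → r_1 = 1.3909
beam 2: φ=0°, α=30°
  cosα=0.8660 sinα=0.5000 | (4,3) | tMaxX 0.7506 tMaxY 1.2800 | tΔX 1.1547 tΔY 2.0000
    t=0.7506 [x] (5,3)
    t=1.2800 [y] (5,4)
    t=1.9053 [x] (6,4) — stop
  → r_2 = 1.9053
beam 3: φ=45°, α=75°
  cosα=0.2588 sinα=0.9659 | (4,3) | tMaxX 2.5114 tMaxY 0.6626 | tΔX 3.8637 tΔY 1.0353
    t=0.6626 [y] (4,4)
    t=1.6979 [y] (4,5)
    t=2.5114 [x] (5,5)
    t=2.7331 [y] (5,6) — stop
  → r_3 = 2.7331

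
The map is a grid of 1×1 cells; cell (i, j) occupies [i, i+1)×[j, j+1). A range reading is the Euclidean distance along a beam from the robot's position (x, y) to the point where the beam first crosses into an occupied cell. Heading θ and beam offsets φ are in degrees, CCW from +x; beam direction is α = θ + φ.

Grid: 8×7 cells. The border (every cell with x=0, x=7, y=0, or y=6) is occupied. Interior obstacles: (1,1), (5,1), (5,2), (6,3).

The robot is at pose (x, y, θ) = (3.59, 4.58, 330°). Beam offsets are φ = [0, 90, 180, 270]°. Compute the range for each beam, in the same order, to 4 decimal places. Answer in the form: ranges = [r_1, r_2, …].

beam 1: φ=0°, α=330°
  cosα=0.8660 sinα=-0.5000 | (3,4) | tMaxX 0.4734 tMaxY 1.1600 | tΔX 1.1547 tΔY 2.0000
    t=0.4734 [x] (4,4)
    t=1.1600 [y] (4,3)
    t=1.6281 [x] (5,3)
    t=2.7828 [x] (6,3) — stop
  → r_1 = 2.7828
beam 2: φ=90°, α=60°
  cosα=0.5000 sinα=0.8660 | (3,4) | tMaxX 0.8200 tMaxY 0.4850 | tΔX 2.0000 tΔY 1.1547
    t=0.4850 [y] (3,5)
    t=0.8200 [x] (4,5)
    t=1.6397 [y] (4,6) — stop
  → r_2 = 1.6397
beam 3: φ=180°, α=150°
  cosα=-0.8660 sinα=0.5000 | (3,4) | tMaxX 0.6813 tMaxY 0.8400 | tΔX 1.1547 tΔY 2.0000
    t=0.6813 [x] (2,4)
    t=0.8400 [y] (2,5)
    t=1.8360 [x] (1,5)
    t=2.8400 [y] (1,6) — stop
  → r_3 = 2.8400
beam 4: φ=270°, α=240°
  cosα=-0.5000 sinα=-0.8660 | (3,4) | tMaxX 1.1800 tMaxY 0.6697 | tΔX 2.0000 tΔY 1.1547
    t=0.6697 [y] (3,3)
    t=1.1800 [x] (2,3)
    t=1.8244 [y] (2,2)
    t=2.9791 [y] (2,1)
    t=3.1800 [x] (1,1) — stop
  → r_4 = 3.1800

ranges = [2.7828, 1.6397, 2.8400, 3.1800]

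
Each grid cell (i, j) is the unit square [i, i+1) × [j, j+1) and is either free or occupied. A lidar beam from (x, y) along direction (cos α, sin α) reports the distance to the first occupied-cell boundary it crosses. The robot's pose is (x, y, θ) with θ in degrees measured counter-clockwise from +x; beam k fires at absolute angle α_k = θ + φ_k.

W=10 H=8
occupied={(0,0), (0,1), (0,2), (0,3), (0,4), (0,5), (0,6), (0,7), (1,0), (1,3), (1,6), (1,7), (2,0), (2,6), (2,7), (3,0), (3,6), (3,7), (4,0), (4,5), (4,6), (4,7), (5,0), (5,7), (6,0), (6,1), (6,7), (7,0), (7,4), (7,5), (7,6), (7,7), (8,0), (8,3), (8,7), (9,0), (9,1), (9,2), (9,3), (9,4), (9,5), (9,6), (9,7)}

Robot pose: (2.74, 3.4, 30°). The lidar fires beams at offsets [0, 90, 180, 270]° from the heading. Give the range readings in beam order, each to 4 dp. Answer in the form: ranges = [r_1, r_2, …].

beam 1: φ=0°, α=30°
  d=(0.8660,0.5000)  start (2,3)  tX=0.3002 tY=1.2000  stride 1/|dx|=1.1547 1/|dy|=2.0000
    cross x-line → (3,3), t=0.3002
    cross y-line → (3,4), t=1.2000
    cross x-line → (4,4), t=1.4549
    cross x-line → (5,4), t=2.6096
    cross y-line → (5,5), t=3.2000
    cross x-line → (6,5), t=3.7643
    cross x-line → (7,5), t=4.9190 (wall)
  → r_1 = 4.9190
beam 2: φ=90°, α=120°
  d=(-0.5000,0.8660)  start (2,3)  tX=1.4800 tY=0.6928  stride 1/|dx|=2.0000 1/|dy|=1.1547
    cross y-line → (2,4), t=0.6928
    cross x-line → (1,4), t=1.4800
    cross y-line → (1,5), t=1.8475
    cross y-line → (1,6), t=3.0022 (wall)
  → r_2 = 3.0022
beam 3: φ=180°, α=210°
  d=(-0.8660,-0.5000)  start (2,3)  tX=0.8545 tY=0.8000  stride 1/|dx|=1.1547 1/|dy|=2.0000
    cross y-line → (2,2), t=0.8000
    cross x-line → (1,2), t=0.8545
    cross x-line → (0,2), t=2.0092 (wall)
  → r_3 = 2.0092
beam 4: φ=270°, α=300°
  d=(0.5000,-0.8660)  start (2,3)  tX=0.5200 tY=0.4619  stride 1/|dx|=2.0000 1/|dy|=1.1547
    cross y-line → (2,2), t=0.4619
    cross x-line → (3,2), t=0.5200
    cross y-line → (3,1), t=1.6166
    cross x-line → (4,1), t=2.5200
    cross y-line → (4,0), t=2.7713 (wall)
  → r_4 = 2.7713

ranges = [4.9190, 3.0022, 2.0092, 2.7713]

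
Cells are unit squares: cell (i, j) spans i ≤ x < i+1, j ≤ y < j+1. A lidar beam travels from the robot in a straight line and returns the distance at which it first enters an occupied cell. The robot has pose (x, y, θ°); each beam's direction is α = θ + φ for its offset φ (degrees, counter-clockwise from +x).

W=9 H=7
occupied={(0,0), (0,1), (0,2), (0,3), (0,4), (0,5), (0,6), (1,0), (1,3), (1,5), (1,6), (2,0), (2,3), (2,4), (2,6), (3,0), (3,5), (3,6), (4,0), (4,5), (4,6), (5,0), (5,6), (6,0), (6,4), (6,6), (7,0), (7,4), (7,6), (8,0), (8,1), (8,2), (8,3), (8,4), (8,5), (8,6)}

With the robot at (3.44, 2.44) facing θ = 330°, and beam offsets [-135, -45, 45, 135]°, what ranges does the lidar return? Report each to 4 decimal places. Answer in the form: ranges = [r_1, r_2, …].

ranges = [2.5261, 1.4908, 4.7209, 1.7000]

beam 1: φ=-135°, α=195°
  d=(-0.9659,-0.2588)  start (3,2)  tX=0.4555 tY=1.7000  stride 1/|dx|=1.0353 1/|dy|=3.8637
    cross x-line → (2,2), t=0.4555
    cross x-line → (1,2), t=1.4908
    cross y-line → (1,1), t=1.7000
    cross x-line → (0,1), t=2.5261 (wall)
  → r_1 = 2.5261
beam 2: φ=-45°, α=285°
  d=(0.2588,-0.9659)  start (3,2)  tX=2.1637 tY=0.4555  stride 1/|dx|=3.8637 1/|dy|=1.0353
    cross y-line → (3,1), t=0.4555
    cross y-line → (3,0), t=1.4908 (wall)
  → r_2 = 1.4908
beam 3: φ=45°, α=15°
  d=(0.9659,0.2588)  start (3,2)  tX=0.5798 tY=2.1637  stride 1/|dx|=1.0353 1/|dy|=3.8637
    cross x-line → (4,2), t=0.5798
    cross x-line → (5,2), t=1.6150
    cross y-line → (5,3), t=2.1637
    cross x-line → (6,3), t=2.6503
    cross x-line → (7,3), t=3.6856
    cross x-line → (8,3), t=4.7209 (wall)
  → r_3 = 4.7209
beam 4: φ=135°, α=105°
  d=(-0.2588,0.9659)  start (3,2)  tX=1.7000 tY=0.5798  stride 1/|dx|=3.8637 1/|dy|=1.0353
    cross y-line → (3,3), t=0.5798
    cross y-line → (3,4), t=1.6150
    cross x-line → (2,4), t=1.7000 (wall)
  → r_4 = 1.7000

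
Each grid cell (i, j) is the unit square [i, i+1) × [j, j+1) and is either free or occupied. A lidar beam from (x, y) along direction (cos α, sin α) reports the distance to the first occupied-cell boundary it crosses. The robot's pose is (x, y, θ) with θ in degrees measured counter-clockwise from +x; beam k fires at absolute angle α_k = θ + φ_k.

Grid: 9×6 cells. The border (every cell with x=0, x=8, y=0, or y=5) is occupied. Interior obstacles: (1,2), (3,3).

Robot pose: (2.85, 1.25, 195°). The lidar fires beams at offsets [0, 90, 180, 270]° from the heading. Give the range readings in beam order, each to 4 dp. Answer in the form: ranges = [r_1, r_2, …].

beam 1: φ=0°, α=195°
  cosα=-0.9659 sinα=-0.2588 | (2,1) | tMaxX 0.8800 tMaxY 0.9659 | tΔX 1.0353 tΔY 3.8637
    t=0.8800 [x] (1,1)
    t=0.9659 [y] (1,0) — stop
  → r_1 = 0.9659
beam 2: φ=90°, α=285°
  cosα=0.2588 sinα=-0.9659 | (2,1) | tMaxX 0.5796 tMaxY 0.2588 | tΔX 3.8637 tΔY 1.0353
    t=0.2588 [y] (2,0) — stop
  → r_2 = 0.2588
beam 3: φ=180°, α=15°
  cosα=0.9659 sinα=0.2588 | (2,1) | tMaxX 0.1553 tMaxY 2.8978 | tΔX 1.0353 tΔY 3.8637
    t=0.1553 [x] (3,1)
    t=1.1906 [x] (4,1)
    t=2.2258 [x] (5,1)
    t=2.8978 [y] (5,2)
    t=3.2611 [x] (6,2)
    t=4.2964 [x] (7,2)
    t=5.3317 [x] (8,2) — stop
  → r_3 = 5.3317
beam 4: φ=270°, α=105°
  cosα=-0.2588 sinα=0.9659 | (2,1) | tMaxX 3.2841 tMaxY 0.7765 | tΔX 3.8637 tΔY 1.0353
    t=0.7765 [y] (2,2)
    t=1.8117 [y] (2,3)
    t=2.8470 [y] (2,4)
    t=3.2841 [x] (1,4)
    t=3.8823 [y] (1,5) — stop
  → r_4 = 3.8823

ranges = [0.9659, 0.2588, 5.3317, 3.8823]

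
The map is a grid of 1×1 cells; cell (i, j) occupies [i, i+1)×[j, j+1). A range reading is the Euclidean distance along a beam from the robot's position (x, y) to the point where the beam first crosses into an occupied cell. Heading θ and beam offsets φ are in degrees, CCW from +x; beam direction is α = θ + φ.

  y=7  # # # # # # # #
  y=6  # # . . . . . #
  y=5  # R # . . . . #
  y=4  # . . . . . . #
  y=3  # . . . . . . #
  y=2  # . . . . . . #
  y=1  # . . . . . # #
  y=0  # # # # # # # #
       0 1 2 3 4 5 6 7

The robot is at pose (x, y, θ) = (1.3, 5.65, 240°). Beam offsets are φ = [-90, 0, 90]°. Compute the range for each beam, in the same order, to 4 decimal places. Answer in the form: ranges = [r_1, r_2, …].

ranges = [0.3464, 0.6000, 0.8083]

beam 1: φ=-90°, α=150°
  direction (-0.8660, 0.5000); cell (1,5); t to first gridline: x 0.3464, y 0.7000 (then +1.1547 / +2.0000)
    (0,5) via x @ 0.3464  # hit
  → r_1 = 0.3464
beam 2: φ=0°, α=240°
  direction (-0.5000, -0.8660); cell (1,5); t to first gridline: x 0.6000, y 0.7506 (then +2.0000 / +1.1547)
    (0,5) via x @ 0.6000  # hit
  → r_2 = 0.6000
beam 3: φ=90°, α=330°
  direction (0.8660, -0.5000); cell (1,5); t to first gridline: x 0.8083, y 1.3000 (then +1.1547 / +2.0000)
    (2,5) via x @ 0.8083  # hit
  → r_3 = 0.8083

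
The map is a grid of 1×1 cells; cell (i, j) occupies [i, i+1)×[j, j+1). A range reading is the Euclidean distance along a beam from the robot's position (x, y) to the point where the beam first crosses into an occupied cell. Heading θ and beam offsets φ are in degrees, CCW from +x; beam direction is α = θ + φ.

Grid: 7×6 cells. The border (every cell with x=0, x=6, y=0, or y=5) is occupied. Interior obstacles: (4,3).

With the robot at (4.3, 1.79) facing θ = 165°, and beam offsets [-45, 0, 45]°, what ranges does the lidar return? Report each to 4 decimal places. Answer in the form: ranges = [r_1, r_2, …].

beam 1: φ=-45°, α=120°
  direction (-0.5000, 0.8660); cell (4,1); t to first gridline: x 0.6000, y 0.2425 (then +2.0000 / +1.1547)
    (4,2) via y @ 0.2425
    (3,2) via x @ 0.6000
    (3,3) via y @ 1.3972
    (3,4) via y @ 2.5519
    (2,4) via x @ 2.6000
    (2,5) via y @ 3.7066  # hit
  → r_1 = 3.7066
beam 2: φ=0°, α=165°
  direction (-0.9659, 0.2588); cell (4,1); t to first gridline: x 0.3106, y 0.8114 (then +1.0353 / +3.8637)
    (3,1) via x @ 0.3106
    (3,2) via y @ 0.8114
    (2,2) via x @ 1.3459
    (1,2) via x @ 2.3811
    (0,2) via x @ 3.4164  # hit
  → r_2 = 3.4164
beam 3: φ=45°, α=210°
  direction (-0.8660, -0.5000); cell (4,1); t to first gridline: x 0.3464, y 1.5800 (then +1.1547 / +2.0000)
    (3,1) via x @ 0.3464
    (2,1) via x @ 1.5011
    (2,0) via y @ 1.5800  # hit
  → r_3 = 1.5800

ranges = [3.7066, 3.4164, 1.5800]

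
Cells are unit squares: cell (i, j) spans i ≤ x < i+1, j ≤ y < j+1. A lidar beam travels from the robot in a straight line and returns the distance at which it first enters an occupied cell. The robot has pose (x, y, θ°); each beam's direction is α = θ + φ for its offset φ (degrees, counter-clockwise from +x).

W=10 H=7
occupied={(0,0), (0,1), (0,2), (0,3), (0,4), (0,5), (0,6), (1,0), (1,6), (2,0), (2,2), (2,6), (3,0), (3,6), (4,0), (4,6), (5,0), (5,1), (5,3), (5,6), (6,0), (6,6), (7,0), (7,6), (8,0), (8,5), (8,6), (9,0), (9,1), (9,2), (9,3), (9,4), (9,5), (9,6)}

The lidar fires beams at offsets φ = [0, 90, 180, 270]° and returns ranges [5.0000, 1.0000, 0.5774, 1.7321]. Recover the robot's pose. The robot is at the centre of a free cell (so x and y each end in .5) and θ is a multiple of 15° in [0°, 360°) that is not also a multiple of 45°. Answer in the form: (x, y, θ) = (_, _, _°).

The pose lattice has 36·16 = 576 candidates. Test each by forward raycasting.
  (4.5, 4.5, 345°): beam 1 = 4.6587 ≠ 5.0000 ✗
  (1.5, 3.5, 255°): beam 1 = 1.9319 ≠ 5.0000 ✗
  (6.5, 1.5, 150°): beam 1 = 0.5774 ≠ 5.0000 ✗
  (3.5, 4.5, 30°): beam 1 = 3.0000 ≠ 5.0000 ✗
  …
  (2.5, 5.5, 300°): r_1=5.0000, r_2=1.0000, r_3=0.5774, r_4=1.7321 — all match ✓
No second candidate reproduces the full scan.

(x, y, θ) = (2.5, 5.5, 300°)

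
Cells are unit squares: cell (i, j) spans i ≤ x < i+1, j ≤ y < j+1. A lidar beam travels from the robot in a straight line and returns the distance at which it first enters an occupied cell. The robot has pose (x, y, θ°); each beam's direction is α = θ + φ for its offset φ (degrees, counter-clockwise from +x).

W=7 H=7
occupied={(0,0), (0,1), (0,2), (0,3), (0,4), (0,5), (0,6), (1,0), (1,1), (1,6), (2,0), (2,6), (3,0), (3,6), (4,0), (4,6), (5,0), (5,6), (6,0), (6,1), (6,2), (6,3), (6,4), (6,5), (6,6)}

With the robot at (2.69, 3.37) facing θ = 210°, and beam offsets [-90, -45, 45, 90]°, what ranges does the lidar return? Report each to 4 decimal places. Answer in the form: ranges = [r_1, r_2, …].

ranges = [3.0369, 1.7496, 2.4536, 2.7366]

beam 1: φ=-90°, α=120°
  direction (-0.5000, 0.8660); cell (2,3); t to first gridline: x 1.3800, y 0.7275 (then +2.0000 / +1.1547)
    (2,4) via y @ 0.7275
    (1,4) via x @ 1.3800
    (1,5) via y @ 1.8822
    (1,6) via y @ 3.0369  # hit
  → r_1 = 3.0369
beam 2: φ=-45°, α=165°
  direction (-0.9659, 0.2588); cell (2,3); t to first gridline: x 0.7143, y 2.4341 (then +1.0353 / +3.8637)
    (1,3) via x @ 0.7143
    (0,3) via x @ 1.7496  # hit
  → r_2 = 1.7496
beam 3: φ=45°, α=255°
  direction (-0.2588, -0.9659); cell (2,3); t to first gridline: x 2.6660, y 0.3831 (then +3.8637 / +1.0353)
    (2,2) via y @ 0.3831
    (2,1) via y @ 1.4183
    (2,0) via y @ 2.4536  # hit
  → r_3 = 2.4536
beam 4: φ=90°, α=300°
  direction (0.5000, -0.8660); cell (2,3); t to first gridline: x 0.6200, y 0.4272 (then +2.0000 / +1.1547)
    (2,2) via y @ 0.4272
    (3,2) via x @ 0.6200
    (3,1) via y @ 1.5819
    (4,1) via x @ 2.6200
    (4,0) via y @ 2.7366  # hit
  → r_4 = 2.7366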